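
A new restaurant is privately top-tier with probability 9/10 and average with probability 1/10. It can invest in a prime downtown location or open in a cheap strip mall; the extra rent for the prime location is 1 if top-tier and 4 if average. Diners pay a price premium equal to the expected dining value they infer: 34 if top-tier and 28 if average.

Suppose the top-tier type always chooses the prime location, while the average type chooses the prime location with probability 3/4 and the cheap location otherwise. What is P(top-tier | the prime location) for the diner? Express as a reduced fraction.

P(the prime location) = (9/10)·1 + (1/10)·(3/4) = 39/40.
By Bayes' rule, P(top-tier | the prime location) = (9/10) / (39/40) = 12/13.

12/13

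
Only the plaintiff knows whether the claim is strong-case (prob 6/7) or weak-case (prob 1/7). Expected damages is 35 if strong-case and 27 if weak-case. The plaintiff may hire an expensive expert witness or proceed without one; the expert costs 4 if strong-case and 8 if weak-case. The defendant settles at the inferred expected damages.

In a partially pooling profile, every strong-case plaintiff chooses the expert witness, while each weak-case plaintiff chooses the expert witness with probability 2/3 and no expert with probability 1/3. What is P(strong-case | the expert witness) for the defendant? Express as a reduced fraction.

9/10

P(the expert witness) = (6/7)·1 + (1/7)·(2/3) = 20/21.
By Bayes' rule, P(strong-case | the expert witness) = (6/7) / (20/21) = 9/10.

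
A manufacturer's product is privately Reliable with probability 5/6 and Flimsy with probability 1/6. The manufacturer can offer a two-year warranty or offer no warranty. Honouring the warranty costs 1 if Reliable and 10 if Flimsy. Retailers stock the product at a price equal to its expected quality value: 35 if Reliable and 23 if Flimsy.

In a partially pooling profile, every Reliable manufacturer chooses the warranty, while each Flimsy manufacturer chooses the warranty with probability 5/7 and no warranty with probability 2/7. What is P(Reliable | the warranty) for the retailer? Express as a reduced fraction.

P(the warranty) = (5/6)·1 + (1/6)·(5/7) = 20/21.
By Bayes' rule, P(Reliable | the warranty) = (5/6) / (20/21) = 7/8.

7/8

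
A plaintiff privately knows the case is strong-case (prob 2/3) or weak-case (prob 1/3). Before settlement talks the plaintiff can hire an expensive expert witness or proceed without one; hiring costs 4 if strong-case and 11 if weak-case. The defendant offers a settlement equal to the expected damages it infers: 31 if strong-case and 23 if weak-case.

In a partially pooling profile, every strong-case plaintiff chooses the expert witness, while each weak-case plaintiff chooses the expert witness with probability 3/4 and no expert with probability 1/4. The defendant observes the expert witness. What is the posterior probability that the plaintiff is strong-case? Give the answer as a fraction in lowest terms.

P(the expert witness) = (2/3)·1 + (1/3)·(3/4) = 11/12.
By Bayes' rule, P(strong-case | the expert witness) = (2/3) / (11/12) = 8/11.

8/11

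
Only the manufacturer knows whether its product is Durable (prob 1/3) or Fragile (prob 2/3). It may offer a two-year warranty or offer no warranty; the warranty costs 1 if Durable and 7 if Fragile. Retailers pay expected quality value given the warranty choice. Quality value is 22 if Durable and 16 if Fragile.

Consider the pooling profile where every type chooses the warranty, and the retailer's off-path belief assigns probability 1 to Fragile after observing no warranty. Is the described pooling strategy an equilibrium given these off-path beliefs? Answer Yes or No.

No

On path, the retailer holds the prior and pays 1/3·22 + 2/3·16 = 18. Off path (no warranty), believing Fragile, it pays 16.
Durable: the warranty nets 18 − 1 = 17; no warranty nets 16. Durable stays.
Fragile: the warranty nets 18 − 7 = 11; no warranty nets 16. Fragile would deviate.
A type deviates, so pooling fails.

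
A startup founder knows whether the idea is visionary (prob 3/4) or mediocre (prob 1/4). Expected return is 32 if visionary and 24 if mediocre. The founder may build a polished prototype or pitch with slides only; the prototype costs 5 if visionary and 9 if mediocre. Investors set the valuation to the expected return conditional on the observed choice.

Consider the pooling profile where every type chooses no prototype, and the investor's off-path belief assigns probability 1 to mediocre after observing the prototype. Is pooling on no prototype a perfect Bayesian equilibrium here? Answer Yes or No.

On path, the investor holds the prior and pays 3/4·32 + 1/4·24 = 30. Off path (the prototype), believing mediocre, it pays 24.
visionary: no prototype nets 30; the prototype nets 24 − 5 = 19. visionary stays.
mediocre: no prototype nets 30; the prototype nets 24 − 9 = 15. mediocre stays.
No type deviates, so pooling is sustained.

Yes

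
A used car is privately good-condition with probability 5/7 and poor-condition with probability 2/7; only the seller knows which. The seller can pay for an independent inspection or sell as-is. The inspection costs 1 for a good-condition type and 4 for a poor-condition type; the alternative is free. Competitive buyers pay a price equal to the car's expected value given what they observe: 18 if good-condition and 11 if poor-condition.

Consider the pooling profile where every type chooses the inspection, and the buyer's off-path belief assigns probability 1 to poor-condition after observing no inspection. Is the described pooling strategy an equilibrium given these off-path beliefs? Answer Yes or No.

Yes

On path, the buyer holds the prior and pays 5/7·18 + 2/7·11 = 16. Off path (no inspection), believing poor-condition, it pays 11.
good-condition: the inspection nets 16 − 1 = 15; no inspection nets 11. good-condition stays.
poor-condition: the inspection nets 16 − 4 = 12; no inspection nets 11. poor-condition stays.
No type deviates, so pooling is sustained.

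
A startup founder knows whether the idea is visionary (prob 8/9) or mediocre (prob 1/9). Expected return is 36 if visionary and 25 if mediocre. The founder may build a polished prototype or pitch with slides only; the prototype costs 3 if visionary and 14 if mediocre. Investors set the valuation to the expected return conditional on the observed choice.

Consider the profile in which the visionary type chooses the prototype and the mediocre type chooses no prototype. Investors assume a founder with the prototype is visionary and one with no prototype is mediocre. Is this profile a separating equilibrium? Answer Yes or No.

Under these beliefs, the prototype earns valuation 36 and no prototype earns valuation 25.
visionary: the prototype nets 36 − 3 = 33; no prototype nets 25. visionary prefers the prototype.
mediocre: the prototype nets 36 − 14 = 22; no prototype nets 25. mediocre prefers no prototype.
Neither type deviates, so the separating profile is an equilibrium.

Yes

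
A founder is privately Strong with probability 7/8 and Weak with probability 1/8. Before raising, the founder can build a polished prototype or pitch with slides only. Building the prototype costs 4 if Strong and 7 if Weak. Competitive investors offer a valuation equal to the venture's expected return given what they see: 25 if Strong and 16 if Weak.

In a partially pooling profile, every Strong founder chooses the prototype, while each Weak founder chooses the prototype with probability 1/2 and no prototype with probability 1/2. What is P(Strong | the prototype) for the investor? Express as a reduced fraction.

14/15

P(the prototype) = (7/8)·1 + (1/8)·(1/2) = 15/16.
By Bayes' rule, P(Strong | the prototype) = (7/8) / (15/16) = 14/15.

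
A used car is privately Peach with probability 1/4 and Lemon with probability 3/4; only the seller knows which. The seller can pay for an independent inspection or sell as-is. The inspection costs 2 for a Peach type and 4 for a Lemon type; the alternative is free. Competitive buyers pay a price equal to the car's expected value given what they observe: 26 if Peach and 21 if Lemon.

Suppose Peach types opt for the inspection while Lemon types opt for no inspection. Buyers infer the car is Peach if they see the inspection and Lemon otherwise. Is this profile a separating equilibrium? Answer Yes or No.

No

Under these beliefs, the inspection earns price 26 and no inspection earns price 21.
Peach: the inspection nets 26 − 2 = 24; no inspection nets 21. Peach prefers the inspection.
Lemon: the inspection nets 26 − 4 = 22; no inspection nets 21. Lemon would deviate to the inspection.
Lemon has a profitable deviation, so the profile is not an equilibrium.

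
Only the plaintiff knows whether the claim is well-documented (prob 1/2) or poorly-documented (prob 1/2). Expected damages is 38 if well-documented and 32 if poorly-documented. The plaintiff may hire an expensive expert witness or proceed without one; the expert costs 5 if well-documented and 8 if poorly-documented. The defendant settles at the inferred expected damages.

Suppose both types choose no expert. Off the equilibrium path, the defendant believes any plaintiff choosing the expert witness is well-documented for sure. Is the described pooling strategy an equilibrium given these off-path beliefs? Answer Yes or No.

On path, the defendant holds the prior and pays 1/2·38 + 1/2·32 = 35. Off path (the expert witness), believing well-documented, it pays 38.
well-documented: no expert nets 35; the expert witness nets 38 − 5 = 33. well-documented stays.
poorly-documented: no expert nets 35; the expert witness nets 38 − 8 = 30. poorly-documented stays.
No type deviates, so pooling is sustained.

Yes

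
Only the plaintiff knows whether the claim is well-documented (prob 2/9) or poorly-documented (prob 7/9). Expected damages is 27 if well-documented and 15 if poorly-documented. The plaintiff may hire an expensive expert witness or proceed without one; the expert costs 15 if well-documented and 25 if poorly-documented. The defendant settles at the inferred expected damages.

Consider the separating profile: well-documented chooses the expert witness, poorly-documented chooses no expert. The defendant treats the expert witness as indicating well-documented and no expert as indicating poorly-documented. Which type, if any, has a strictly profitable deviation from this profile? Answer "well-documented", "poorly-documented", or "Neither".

The expert witness pays 27; no expert pays 15.
well-documented: assigned the expert witness, nets 27 − 15 = 12; deviating to no expert nets 15.
poorly-documented: assigned no expert, nets 15; deviating to the expert witness nets 27 − 25 = 2.
The well-documented type gains 3 by deviating.

well-documented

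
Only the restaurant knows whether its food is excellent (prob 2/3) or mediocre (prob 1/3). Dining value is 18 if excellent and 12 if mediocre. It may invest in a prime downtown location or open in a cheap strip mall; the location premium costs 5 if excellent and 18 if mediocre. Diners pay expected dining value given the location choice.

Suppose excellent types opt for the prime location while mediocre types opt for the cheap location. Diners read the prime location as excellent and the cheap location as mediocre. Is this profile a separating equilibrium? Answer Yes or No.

Under these beliefs, the prime location earns price premium 18 and the cheap location earns price premium 12.
excellent: the prime location nets 18 − 5 = 13; the cheap location nets 12. excellent prefers the prime location.
mediocre: the prime location nets 18 − 18 = 0; the cheap location nets 12. mediocre prefers the cheap location.
Neither type deviates, so the separating profile is an equilibrium.

Yes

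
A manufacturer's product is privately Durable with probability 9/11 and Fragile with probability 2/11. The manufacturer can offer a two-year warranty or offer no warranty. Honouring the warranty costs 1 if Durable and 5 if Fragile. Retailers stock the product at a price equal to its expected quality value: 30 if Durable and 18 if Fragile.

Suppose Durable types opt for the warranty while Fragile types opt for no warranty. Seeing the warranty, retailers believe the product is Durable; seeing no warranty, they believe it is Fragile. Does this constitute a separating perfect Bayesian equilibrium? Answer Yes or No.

Under these beliefs, the warranty earns price 30 and no warranty earns price 18.
Durable: the warranty nets 30 − 1 = 29; no warranty nets 18. Durable prefers the warranty.
Fragile: the warranty nets 30 − 5 = 25; no warranty nets 18. Fragile would deviate to the warranty.
Fragile has a profitable deviation, so the profile is not an equilibrium.

No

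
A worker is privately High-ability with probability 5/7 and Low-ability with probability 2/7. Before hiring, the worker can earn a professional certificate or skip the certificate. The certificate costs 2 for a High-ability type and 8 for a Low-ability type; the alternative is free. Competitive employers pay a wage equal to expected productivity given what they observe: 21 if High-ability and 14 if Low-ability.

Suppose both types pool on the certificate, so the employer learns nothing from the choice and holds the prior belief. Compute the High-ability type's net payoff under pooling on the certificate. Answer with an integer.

17

Pooled wage = 5/7·21 + 2/7·14 = 19.
High-ability pays cost 2 for the certificate, so net payoff = 19 − 2 = 17.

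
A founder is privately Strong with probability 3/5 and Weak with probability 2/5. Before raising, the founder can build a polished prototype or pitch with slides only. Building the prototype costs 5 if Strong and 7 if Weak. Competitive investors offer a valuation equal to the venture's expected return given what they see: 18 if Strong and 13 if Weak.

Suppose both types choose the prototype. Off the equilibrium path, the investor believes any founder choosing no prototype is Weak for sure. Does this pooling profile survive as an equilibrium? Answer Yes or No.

No

On path, the investor holds the prior and pays 3/5·18 + 2/5·13 = 16. Off path (no prototype), believing Weak, it pays 13.
Strong: the prototype nets 16 − 5 = 11; no prototype nets 13. Strong would deviate.
Weak: the prototype nets 16 − 7 = 9; no prototype nets 13. Weak would deviate.
A type deviates, so pooling fails.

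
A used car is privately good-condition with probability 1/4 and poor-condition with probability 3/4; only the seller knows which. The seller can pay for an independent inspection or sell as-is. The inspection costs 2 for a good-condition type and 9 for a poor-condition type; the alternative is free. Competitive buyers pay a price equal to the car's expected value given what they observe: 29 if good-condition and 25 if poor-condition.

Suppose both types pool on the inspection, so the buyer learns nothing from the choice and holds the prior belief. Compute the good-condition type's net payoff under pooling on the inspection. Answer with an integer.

24

Pooled price = 1/4·29 + 3/4·25 = 26.
good-condition pays cost 2 for the inspection, so net payoff = 26 − 2 = 24.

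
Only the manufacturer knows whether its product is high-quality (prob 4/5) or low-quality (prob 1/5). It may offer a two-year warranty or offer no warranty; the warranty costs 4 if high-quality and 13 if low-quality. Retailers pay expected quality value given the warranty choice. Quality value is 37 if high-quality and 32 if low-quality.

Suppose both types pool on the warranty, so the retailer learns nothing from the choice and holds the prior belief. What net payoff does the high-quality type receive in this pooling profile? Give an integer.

Pooled price = 4/5·37 + 1/5·32 = 36.
high-quality pays cost 4 for the warranty, so net payoff = 36 − 4 = 32.

32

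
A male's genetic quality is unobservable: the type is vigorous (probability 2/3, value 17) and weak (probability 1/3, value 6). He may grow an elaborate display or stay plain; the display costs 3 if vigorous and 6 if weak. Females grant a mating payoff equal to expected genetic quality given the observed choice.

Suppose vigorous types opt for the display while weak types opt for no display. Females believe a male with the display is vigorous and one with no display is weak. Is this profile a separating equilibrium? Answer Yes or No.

No

Under these beliefs, the display earns mating payoff 17 and no display earns mating payoff 6.
vigorous: the display nets 17 − 3 = 14; no display nets 6. vigorous prefers the display.
weak: the display nets 17 − 6 = 11; no display nets 6. weak would deviate to the display.
weak has a profitable deviation, so the profile is not an equilibrium.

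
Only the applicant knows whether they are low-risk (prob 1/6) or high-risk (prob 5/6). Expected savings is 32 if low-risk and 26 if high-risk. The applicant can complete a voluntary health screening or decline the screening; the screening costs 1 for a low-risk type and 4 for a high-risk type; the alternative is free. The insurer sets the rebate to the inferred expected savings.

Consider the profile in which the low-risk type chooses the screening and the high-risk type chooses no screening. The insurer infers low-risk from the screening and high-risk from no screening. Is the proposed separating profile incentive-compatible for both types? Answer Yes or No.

Under these beliefs, the screening earns rebate 32 and no screening earns rebate 26.
low-risk: the screening nets 32 − 1 = 31; no screening nets 26. low-risk prefers the screening.
high-risk: the screening nets 32 − 4 = 28; no screening nets 26. high-risk would deviate to the screening.
high-risk has a profitable deviation, so the profile is not an equilibrium.

No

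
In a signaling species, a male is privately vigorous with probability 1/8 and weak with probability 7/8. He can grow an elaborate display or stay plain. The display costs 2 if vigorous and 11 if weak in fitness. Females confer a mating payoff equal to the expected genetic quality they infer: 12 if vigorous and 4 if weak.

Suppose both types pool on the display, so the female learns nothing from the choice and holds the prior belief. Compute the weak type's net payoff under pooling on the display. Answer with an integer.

-6

Pooled mating payoff = 1/8·12 + 7/8·4 = 5.
weak pays cost 11 for the display, so net payoff = 5 − 11 = -6.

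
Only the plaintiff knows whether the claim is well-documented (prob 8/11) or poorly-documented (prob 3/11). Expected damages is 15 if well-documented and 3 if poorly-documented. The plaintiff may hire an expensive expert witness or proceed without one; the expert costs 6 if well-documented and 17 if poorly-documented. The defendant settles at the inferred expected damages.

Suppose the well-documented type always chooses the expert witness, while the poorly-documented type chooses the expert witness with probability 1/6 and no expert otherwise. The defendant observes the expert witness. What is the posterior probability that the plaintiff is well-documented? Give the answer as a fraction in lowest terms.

16/17

P(the expert witness) = (8/11)·1 + (3/11)·(1/6) = 17/22.
By Bayes' rule, P(well-documented | the expert witness) = (8/11) / (17/22) = 16/17.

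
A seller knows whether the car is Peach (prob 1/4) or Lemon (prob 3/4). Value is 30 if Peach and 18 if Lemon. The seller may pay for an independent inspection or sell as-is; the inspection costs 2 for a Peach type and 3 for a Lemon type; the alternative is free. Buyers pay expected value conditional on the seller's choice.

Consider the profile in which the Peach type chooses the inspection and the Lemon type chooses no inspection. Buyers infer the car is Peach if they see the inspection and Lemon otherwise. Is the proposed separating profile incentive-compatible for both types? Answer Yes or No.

Under these beliefs, the inspection earns price 30 and no inspection earns price 18.
Peach: the inspection nets 30 − 2 = 28; no inspection nets 18. Peach prefers the inspection.
Lemon: the inspection nets 30 − 3 = 27; no inspection nets 18. Lemon would deviate to the inspection.
Lemon has a profitable deviation, so the profile is not an equilibrium.

No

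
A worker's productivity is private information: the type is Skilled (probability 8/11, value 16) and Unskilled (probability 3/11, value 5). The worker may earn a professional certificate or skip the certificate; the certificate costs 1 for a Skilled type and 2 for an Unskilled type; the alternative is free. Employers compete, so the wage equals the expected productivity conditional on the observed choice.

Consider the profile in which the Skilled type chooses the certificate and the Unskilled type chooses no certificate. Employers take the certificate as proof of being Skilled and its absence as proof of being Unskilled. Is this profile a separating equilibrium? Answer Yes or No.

Under these beliefs, the certificate earns wage 16 and no certificate earns wage 5.
Skilled: the certificate nets 16 − 1 = 15; no certificate nets 5. Skilled prefers the certificate.
Unskilled: the certificate nets 16 − 2 = 14; no certificate nets 5. Unskilled would deviate to the certificate.
Unskilled has a profitable deviation, so the profile is not an equilibrium.

No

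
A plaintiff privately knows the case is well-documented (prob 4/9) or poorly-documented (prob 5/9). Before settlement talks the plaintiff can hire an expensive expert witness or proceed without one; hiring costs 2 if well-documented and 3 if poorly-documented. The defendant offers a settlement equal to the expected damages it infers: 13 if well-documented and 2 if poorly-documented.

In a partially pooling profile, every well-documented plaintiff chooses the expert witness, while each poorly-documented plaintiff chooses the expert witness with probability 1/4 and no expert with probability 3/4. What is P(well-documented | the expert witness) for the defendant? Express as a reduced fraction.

P(the expert witness) = (4/9)·1 + (5/9)·(1/4) = 7/12.
By Bayes' rule, P(well-documented | the expert witness) = (4/9) / (7/12) = 16/21.

16/21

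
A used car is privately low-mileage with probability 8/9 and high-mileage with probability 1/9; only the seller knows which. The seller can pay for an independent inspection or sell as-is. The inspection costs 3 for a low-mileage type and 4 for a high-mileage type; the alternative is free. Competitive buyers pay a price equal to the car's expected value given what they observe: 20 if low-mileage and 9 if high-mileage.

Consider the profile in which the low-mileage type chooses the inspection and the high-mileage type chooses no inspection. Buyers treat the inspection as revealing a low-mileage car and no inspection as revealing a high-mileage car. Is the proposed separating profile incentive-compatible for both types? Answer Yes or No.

Under these beliefs, the inspection earns price 20 and no inspection earns price 9.
low-mileage: the inspection nets 20 − 3 = 17; no inspection nets 9. low-mileage prefers the inspection.
high-mileage: the inspection nets 20 − 4 = 16; no inspection nets 9. high-mileage would deviate to the inspection.
high-mileage has a profitable deviation, so the profile is not an equilibrium.

No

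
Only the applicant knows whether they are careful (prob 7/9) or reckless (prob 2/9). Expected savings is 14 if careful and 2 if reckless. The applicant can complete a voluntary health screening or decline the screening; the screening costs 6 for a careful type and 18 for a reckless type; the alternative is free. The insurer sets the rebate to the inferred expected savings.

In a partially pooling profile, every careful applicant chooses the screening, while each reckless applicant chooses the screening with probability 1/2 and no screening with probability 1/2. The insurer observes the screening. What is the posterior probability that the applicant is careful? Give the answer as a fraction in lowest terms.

P(the screening) = (7/9)·1 + (2/9)·(1/2) = 8/9.
By Bayes' rule, P(careful | the screening) = (7/9) / (8/9) = 7/8.

7/8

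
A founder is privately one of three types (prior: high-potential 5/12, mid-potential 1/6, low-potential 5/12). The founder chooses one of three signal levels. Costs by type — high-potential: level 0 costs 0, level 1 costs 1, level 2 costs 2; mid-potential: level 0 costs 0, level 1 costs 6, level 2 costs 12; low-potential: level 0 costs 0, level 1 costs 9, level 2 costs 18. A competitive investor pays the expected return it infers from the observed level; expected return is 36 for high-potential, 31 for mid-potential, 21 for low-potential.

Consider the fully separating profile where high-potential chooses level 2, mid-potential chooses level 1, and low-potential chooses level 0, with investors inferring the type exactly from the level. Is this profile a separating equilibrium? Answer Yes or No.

No

Separating valuations: level 2 → 36, level 1 → 31, level 0 → 21.
high-potential (assigned level 2): level 0: 21 − 0 = 21; level 1: 31 − 1 = 30; level 2: 36 − 2 = 34. high-potential stays.
mid-potential (assigned level 1): level 0: 21 − 0 = 21; level 1: 31 − 6 = 25; level 2: 36 − 12 = 24. mid-potential stays.
low-potential (assigned level 0): level 0: 21 − 0 = 21; level 1: 31 − 9 = 22; level 2: 36 − 18 = 18. low-potential prefers level 1.
At least one type deviates; the separating profile fails.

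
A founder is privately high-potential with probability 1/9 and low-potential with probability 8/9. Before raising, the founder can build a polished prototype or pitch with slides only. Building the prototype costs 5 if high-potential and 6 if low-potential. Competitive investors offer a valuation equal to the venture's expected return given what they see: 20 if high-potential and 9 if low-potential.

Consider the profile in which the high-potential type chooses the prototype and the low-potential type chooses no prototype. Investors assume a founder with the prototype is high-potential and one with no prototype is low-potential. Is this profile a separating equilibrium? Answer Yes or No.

No

Under these beliefs, the prototype earns valuation 20 and no prototype earns valuation 9.
high-potential: the prototype nets 20 − 5 = 15; no prototype nets 9. high-potential prefers the prototype.
low-potential: the prototype nets 20 − 6 = 14; no prototype nets 9. low-potential would deviate to the prototype.
low-potential has a profitable deviation, so the profile is not an equilibrium.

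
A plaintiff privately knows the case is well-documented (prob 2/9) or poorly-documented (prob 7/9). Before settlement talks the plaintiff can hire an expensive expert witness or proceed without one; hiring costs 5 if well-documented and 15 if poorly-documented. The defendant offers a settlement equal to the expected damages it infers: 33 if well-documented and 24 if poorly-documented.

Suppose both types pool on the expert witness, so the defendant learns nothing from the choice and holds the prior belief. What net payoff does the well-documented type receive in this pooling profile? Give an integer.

21

Pooled settlement = 2/9·33 + 7/9·24 = 26.
well-documented pays cost 5 for the expert witness, so net payoff = 26 − 5 = 21.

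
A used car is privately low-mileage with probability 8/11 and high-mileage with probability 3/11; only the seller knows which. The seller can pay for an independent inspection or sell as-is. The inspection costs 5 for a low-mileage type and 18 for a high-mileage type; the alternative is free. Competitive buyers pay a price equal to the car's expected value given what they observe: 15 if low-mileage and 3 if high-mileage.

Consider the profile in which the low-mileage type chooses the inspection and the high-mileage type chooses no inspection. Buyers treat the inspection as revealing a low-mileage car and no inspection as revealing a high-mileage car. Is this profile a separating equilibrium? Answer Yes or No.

Yes

Under these beliefs, the inspection earns price 15 and no inspection earns price 3.
low-mileage: the inspection nets 15 − 5 = 10; no inspection nets 3. low-mileage prefers the inspection.
high-mileage: the inspection nets 15 − 18 = -3; no inspection nets 3. high-mileage prefers no inspection.
Neither type deviates, so the separating profile is an equilibrium.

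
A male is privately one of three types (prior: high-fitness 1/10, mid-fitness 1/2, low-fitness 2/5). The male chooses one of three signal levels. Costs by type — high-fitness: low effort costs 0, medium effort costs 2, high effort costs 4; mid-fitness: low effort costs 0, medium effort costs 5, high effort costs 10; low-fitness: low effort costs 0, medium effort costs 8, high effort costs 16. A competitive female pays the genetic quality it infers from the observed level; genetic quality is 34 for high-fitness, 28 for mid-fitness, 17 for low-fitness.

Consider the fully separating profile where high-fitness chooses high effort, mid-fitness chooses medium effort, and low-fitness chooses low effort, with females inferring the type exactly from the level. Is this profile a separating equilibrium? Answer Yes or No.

No

Separating mating payoffs: high effort → 34, medium effort → 28, low effort → 17.
high-fitness (assigned high effort): low effort: 17 − 0 = 17; medium effort: 28 − 2 = 26; high effort: 34 − 4 = 30. high-fitness stays.
mid-fitness (assigned medium effort): low effort: 17 − 0 = 17; medium effort: 28 − 5 = 23; high effort: 34 − 10 = 24. mid-fitness prefers high effort.
low-fitness (assigned low effort): low effort: 17 − 0 = 17; medium effort: 28 − 8 = 20; high effort: 34 − 16 = 18. low-fitness prefers medium effort.
At least one type deviates; the separating profile fails.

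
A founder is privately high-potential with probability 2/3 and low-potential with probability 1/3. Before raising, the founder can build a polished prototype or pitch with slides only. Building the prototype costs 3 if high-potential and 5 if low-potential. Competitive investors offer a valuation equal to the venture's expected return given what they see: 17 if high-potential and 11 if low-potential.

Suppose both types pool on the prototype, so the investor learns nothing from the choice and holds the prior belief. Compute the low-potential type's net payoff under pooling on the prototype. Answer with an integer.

10

Pooled valuation = 2/3·17 + 1/3·11 = 15.
low-potential pays cost 5 for the prototype, so net payoff = 15 − 5 = 10.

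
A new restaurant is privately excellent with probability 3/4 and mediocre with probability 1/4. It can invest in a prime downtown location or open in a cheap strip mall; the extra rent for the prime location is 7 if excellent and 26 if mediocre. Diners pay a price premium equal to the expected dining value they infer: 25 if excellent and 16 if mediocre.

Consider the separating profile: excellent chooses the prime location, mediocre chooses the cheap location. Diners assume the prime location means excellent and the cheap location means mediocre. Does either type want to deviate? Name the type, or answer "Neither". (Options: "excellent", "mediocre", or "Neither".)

The prime location pays 25; the cheap location pays 16.
excellent: assigned the prime location, nets 25 − 7 = 18; deviating to the cheap location nets 16.
mediocre: assigned the cheap location, nets 16; deviating to the prime location nets 25 − 26 = -1.
Both types strictly prefer their assigned action; no profitable deviation.

Neither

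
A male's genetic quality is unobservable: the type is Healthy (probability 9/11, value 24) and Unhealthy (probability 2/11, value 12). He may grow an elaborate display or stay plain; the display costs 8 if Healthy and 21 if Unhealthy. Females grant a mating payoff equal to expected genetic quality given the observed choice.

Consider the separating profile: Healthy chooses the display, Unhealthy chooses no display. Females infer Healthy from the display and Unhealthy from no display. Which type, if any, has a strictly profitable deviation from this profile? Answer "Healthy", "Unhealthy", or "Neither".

The display pays 24; no display pays 12.
Healthy: assigned the display, nets 24 − 8 = 16; deviating to no display nets 12.
Unhealthy: assigned no display, nets 12; deviating to the display nets 24 − 21 = 3.
Both types strictly prefer their assigned action; no profitable deviation.

Neither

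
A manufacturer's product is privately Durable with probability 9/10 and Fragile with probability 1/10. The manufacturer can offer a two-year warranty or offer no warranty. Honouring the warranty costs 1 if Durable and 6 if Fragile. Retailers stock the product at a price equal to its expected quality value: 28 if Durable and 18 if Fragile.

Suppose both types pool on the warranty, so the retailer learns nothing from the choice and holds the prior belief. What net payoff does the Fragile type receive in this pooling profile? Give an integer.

21

Pooled price = 9/10·28 + 1/10·18 = 27.
Fragile pays cost 6 for the warranty, so net payoff = 27 − 6 = 21.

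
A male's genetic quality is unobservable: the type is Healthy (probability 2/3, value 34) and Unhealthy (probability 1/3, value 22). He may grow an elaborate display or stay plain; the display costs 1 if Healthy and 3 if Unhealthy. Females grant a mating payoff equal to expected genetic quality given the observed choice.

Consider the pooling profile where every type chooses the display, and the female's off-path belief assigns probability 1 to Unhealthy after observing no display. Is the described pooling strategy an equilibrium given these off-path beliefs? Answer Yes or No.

Yes

On path, the female holds the prior and pays 2/3·34 + 1/3·22 = 30. Off path (no display), believing Unhealthy, it pays 22.
Healthy: the display nets 30 − 1 = 29; no display nets 22. Healthy stays.
Unhealthy: the display nets 30 − 3 = 27; no display nets 22. Unhealthy stays.
No type deviates, so pooling is sustained.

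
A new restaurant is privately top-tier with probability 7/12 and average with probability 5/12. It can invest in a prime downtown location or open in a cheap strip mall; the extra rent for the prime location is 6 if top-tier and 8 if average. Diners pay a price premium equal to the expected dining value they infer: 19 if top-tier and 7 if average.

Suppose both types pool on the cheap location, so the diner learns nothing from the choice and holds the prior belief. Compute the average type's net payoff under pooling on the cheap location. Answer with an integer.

14

Pooled price premium = 7/12·19 + 5/12·7 = 14.
average pays no cost for the cheap location, so net payoff = 14.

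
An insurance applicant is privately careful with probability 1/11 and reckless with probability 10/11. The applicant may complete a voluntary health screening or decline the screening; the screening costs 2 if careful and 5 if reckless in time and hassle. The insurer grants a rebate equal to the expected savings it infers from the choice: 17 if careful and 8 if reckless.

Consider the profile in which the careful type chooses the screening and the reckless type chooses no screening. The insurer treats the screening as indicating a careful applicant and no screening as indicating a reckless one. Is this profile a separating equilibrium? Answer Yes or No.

No

Under these beliefs, the screening earns rebate 17 and no screening earns rebate 8.
careful: the screening nets 17 − 2 = 15; no screening nets 8. careful prefers the screening.
reckless: the screening nets 17 − 5 = 12; no screening nets 8. reckless would deviate to the screening.
reckless has a profitable deviation, so the profile is not an equilibrium.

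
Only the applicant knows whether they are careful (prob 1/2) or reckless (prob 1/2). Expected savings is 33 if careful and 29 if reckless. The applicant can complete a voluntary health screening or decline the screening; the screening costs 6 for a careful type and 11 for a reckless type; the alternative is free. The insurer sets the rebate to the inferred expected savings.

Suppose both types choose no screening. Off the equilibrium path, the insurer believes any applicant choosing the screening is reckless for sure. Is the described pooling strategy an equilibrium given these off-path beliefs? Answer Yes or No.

On path, the insurer holds the prior and pays 1/2·33 + 1/2·29 = 31. Off path (the screening), believing reckless, it pays 29.
careful: no screening nets 31; the screening nets 29 − 6 = 23. careful stays.
reckless: no screening nets 31; the screening nets 29 − 11 = 18. reckless stays.
No type deviates, so pooling is sustained.

Yes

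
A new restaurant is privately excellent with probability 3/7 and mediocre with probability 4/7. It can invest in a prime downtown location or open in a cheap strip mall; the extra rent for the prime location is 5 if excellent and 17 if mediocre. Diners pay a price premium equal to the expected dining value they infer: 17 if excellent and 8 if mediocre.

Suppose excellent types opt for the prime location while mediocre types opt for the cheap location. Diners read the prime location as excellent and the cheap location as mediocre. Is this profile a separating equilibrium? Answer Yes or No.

Under these beliefs, the prime location earns price premium 17 and the cheap location earns price premium 8.
excellent: the prime location nets 17 − 5 = 12; the cheap location nets 8. excellent prefers the prime location.
mediocre: the prime location nets 17 − 17 = 0; the cheap location nets 8. mediocre prefers the cheap location.
Neither type deviates, so the separating profile is an equilibrium.

Yes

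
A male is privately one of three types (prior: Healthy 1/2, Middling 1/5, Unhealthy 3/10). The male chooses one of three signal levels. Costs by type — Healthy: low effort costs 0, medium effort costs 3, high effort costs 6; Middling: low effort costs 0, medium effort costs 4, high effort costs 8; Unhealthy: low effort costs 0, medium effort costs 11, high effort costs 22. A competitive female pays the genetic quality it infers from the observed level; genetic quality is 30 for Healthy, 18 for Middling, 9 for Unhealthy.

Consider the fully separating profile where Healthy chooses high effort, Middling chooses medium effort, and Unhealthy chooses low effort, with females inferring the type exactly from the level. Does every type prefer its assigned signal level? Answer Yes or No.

Separating mating payoffs: high effort → 30, medium effort → 18, low effort → 9.
Healthy (assigned high effort): low effort: 9 − 0 = 9; medium effort: 18 − 3 = 15; high effort: 30 − 6 = 24. Healthy stays.
Middling (assigned medium effort): low effort: 9 − 0 = 9; medium effort: 18 − 4 = 14; high effort: 30 − 8 = 22. Middling prefers high effort.
Unhealthy (assigned low effort): low effort: 9 − 0 = 9; medium effort: 18 − 11 = 7; high effort: 30 − 22 = 8. Unhealthy stays.
At least one type deviates; the separating profile fails.

No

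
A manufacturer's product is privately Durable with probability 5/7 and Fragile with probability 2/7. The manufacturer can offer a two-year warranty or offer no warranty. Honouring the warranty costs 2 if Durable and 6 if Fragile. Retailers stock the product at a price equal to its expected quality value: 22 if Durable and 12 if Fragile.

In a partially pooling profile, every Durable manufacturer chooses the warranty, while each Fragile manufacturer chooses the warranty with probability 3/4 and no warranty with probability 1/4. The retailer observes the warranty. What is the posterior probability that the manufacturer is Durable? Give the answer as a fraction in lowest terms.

10/13

P(the warranty) = (5/7)·1 + (2/7)·(3/4) = 13/14.
By Bayes' rule, P(Durable | the warranty) = (5/7) / (13/14) = 10/13.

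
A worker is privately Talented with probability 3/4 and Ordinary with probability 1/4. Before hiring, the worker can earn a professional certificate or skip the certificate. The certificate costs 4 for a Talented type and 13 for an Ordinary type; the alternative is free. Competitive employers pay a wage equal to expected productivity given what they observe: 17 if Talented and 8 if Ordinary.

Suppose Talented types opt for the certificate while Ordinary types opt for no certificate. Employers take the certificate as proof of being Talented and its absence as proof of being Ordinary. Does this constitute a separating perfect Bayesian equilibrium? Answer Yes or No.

Yes

Under these beliefs, the certificate earns wage 17 and no certificate earns wage 8.
Talented: the certificate nets 17 − 4 = 13; no certificate nets 8. Talented prefers the certificate.
Ordinary: the certificate nets 17 − 13 = 4; no certificate nets 8. Ordinary prefers no certificate.
Neither type deviates, so the separating profile is an equilibrium.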